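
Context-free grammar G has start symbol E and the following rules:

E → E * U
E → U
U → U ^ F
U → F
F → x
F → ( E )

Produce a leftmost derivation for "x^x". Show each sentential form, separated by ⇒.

E ⇒ U   [E → U]
U ⇒ U^F   [U → U ^ F]
U^F ⇒ F^F   [U → F]
F^F ⇒ x^F   [F → x]
x^F ⇒ x^x   [F → x]

E ⇒ U ⇒ U^F ⇒ F^F ⇒ x^F ⇒ x^x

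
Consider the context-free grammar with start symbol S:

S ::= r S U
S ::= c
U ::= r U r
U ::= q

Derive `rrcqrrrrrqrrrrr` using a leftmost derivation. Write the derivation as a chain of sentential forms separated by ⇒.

S ⇒ rSU ⇒ rrSUU ⇒ rrcUU ⇒ rrcqU ⇒ rrcqrUr ⇒ rrcqrrUrr ⇒ rrcqrrrUrrr ⇒ rrcqrrrrUrrrr ⇒ rrcqrrrrrUrrrrr ⇒ rrcqrrrrrqrrrrr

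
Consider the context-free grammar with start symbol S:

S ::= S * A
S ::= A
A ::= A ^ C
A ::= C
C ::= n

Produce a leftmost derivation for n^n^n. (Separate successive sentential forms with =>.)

S => A => A^C => A^C^C => C^C^C => n^C^C => n^n^C => n^n^n

S => A   [S ::= A]
A => A^C   [A ::= A ^ C]
A^C => A^C^C   [A ::= A ^ C]
A^C^C => C^C^C   [A ::= C]
C^C^C => n^C^C   [C ::= n]
n^C^C => n^n^C   [C ::= n]
n^n^C => n^n^n   [C ::= n]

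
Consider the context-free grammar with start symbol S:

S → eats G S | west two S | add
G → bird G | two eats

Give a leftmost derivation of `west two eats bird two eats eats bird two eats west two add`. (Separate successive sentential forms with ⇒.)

S ⇒ west two S ⇒ west two eats G S ⇒ west two eats bird G S ⇒ west two eats bird two eats S ⇒ west two eats bird two eats eats G S ⇒ west two eats bird two eats eats bird G S ⇒ west two eats bird two eats eats bird two eats S ⇒ west two eats bird two eats eats bird two eats west two S ⇒ west two eats bird two eats eats bird two eats west two add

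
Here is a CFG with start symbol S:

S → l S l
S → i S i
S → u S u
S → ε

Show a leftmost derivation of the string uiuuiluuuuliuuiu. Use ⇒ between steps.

S ⇒ uSu   [S → u S u]
uSu ⇒ uiSiu   [S → i S i]
uiSiu ⇒ uiuSuiu   [S → u S u]
uiuSuiu ⇒ uiuuSuuiu   [S → u S u]
uiuuSuuiu ⇒ uiuuiSiuuiu   [S → i S i]
uiuuiSiuuiu ⇒ uiuuilSliuuiu   [S → l S l]
uiuuilSliuuiu ⇒ uiuuiluSuliuuiu   [S → u S u]
uiuuiluSuliuuiu ⇒ uiuuiluuSuuliuuiu   [S → u S u]
uiuuiluuSuuliuuiu ⇒ uiuuiluuuuliuuiu   [S → ε]

S ⇒ uSu ⇒ uiSiu ⇒ uiuSuiu ⇒ uiuuSuuiu ⇒ uiuuiSiuuiu ⇒ uiuuilSliuuiu ⇒ uiuuiluSuliuuiu ⇒ uiuuiluuSuuliuuiu ⇒ uiuuiluuuuliuuiu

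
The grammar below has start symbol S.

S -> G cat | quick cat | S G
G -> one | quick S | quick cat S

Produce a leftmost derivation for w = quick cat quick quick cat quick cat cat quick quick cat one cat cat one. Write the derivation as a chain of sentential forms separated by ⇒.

S ⇒ S G ⇒ S G G ⇒ quick cat G G ⇒ quick cat quick S G ⇒ quick cat quick G cat G ⇒ quick cat quick quick cat S cat G ⇒ quick cat quick quick cat quick cat cat G ⇒ quick cat quick quick cat quick cat cat quick S ⇒ quick cat quick quick cat quick cat cat quick S G ⇒ quick cat quick quick cat quick cat cat quick G cat G ⇒ quick cat quick quick cat quick cat cat quick quick cat S cat G ⇒ quick cat quick quick cat quick cat cat quick quick cat G cat cat G ⇒ quick cat quick quick cat quick cat cat quick quick cat one cat cat G ⇒ quick cat quick quick cat quick cat cat quick quick cat one cat cat one

S ⇒ S G   [S -> S G]
S G ⇒ S G G   [S -> S G]
S G G ⇒ quick cat G G   [S -> quick cat]
quick cat G G ⇒ quick cat quick S G   [G -> quick S]
quick cat quick S G ⇒ quick cat quick G cat G   [S -> G cat]
quick cat quick G cat G ⇒ quick cat quick quick cat S cat G   [G -> quick cat S]
quick cat quick quick cat S cat G ⇒ quick cat quick quick cat quick cat cat G   [S -> quick cat]
quick cat quick quick cat quick cat cat G ⇒ quick cat quick quick cat quick cat cat quick S   [G -> quick S]
quick cat quick quick cat quick cat cat quick S ⇒ quick cat quick quick cat quick cat cat quick S G   [S -> S G]
quick cat quick quick cat quick cat cat quick S G ⇒ quick cat quick quick cat quick cat cat quick G cat G   [S -> G cat]
quick cat quick quick cat quick cat cat quick G cat G ⇒ quick cat quick quick cat quick cat cat quick quick cat S cat G   [G -> quick cat S]
quick cat quick quick cat quick cat cat quick quick cat S cat G ⇒ quick cat quick quick cat quick cat cat quick quick cat G cat cat G   [S -> G cat]
quick cat quick quick cat quick cat cat quick quick cat G cat cat G ⇒ quick cat quick quick cat quick cat cat quick quick cat one cat cat G   [G -> one]
quick cat quick quick cat quick cat cat quick quick cat one cat cat G ⇒ quick cat quick quick cat quick cat cat quick quick cat one cat cat one   [G -> one]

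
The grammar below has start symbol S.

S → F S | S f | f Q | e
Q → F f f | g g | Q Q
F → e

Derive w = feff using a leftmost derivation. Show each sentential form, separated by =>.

S => fQ => fFff => feff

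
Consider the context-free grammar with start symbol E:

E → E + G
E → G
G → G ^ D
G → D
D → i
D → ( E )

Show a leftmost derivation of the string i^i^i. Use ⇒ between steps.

E ⇒ G   [E → G]
G ⇒ G^D   [G → G ^ D]
G^D ⇒ G^D^D   [G → G ^ D]
G^D^D ⇒ D^D^D   [G → D]
D^D^D ⇒ i^D^D   [D → i]
i^D^D ⇒ i^i^D   [D → i]
i^i^D ⇒ i^i^i   [D → i]

E ⇒ G ⇒ G^D ⇒ G^D^D ⇒ D^D^D ⇒ i^D^D ⇒ i^i^D ⇒ i^i^i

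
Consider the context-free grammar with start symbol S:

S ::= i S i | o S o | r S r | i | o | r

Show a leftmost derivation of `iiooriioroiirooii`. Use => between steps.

S => iSi   [S ::= i S i]
iSi => iiSii   [S ::= i S i]
iiSii => iioSoii   [S ::= o S o]
iioSoii => iiooSooii   [S ::= o S o]
iiooSooii => iioorSrooii   [S ::= r S r]
iioorSrooii => iiooriSirooii   [S ::= i S i]
iiooriSirooii => iiooriiSiirooii   [S ::= i S i]
iiooriiSiirooii => iiooriioSoiirooii   [S ::= o S o]
iiooriioSoiirooii => iiooriioroiirooii   [S ::= r]

S => iSi => iiSii => iioSoii => iiooSooii => iioorSrooii => iiooriSirooii => iiooriiSiirooii => iiooriioSoiirooii => iiooriioroiirooii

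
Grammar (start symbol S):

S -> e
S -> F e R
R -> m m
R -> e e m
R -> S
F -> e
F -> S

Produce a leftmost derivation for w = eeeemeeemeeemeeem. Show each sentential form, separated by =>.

S => FeR => SeR => FeReR => SeReR => FeReReR => SeReReR => FeReReReR => eeReReReR => eeeemeReReR => eeeemeeemeReR => eeeemeeemeeemeR => eeeemeeemeeemeeem

S => FeR   [S -> F e R]
FeR => SeR   [F -> S]
SeR => FeReR   [S -> F e R]
FeReR => SeReR   [F -> S]
SeReR => FeReReR   [S -> F e R]
FeReReR => SeReReR   [F -> S]
SeReReR => FeReReReR   [S -> F e R]
FeReReReR => eeReReReR   [F -> e]
eeReReReR => eeeemeReReR   [R -> e e m]
eeeemeReReR => eeeemeeemeReR   [R -> e e m]
eeeemeeemeReR => eeeemeeemeeemeR   [R -> e e m]
eeeemeeemeeemeR => eeeemeeemeeemeeem   [R -> e e m]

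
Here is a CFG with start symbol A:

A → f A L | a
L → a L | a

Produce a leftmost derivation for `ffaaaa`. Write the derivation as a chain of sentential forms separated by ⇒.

A⇒fAL⇒ffALL⇒ffaLL⇒ffaaL⇒ffaaaL⇒ffaaaa

A ⇒ fAL   [A → f A L]
fAL ⇒ ffALL   [A → f A L]
ffALL ⇒ ffaLL   [A → a]
ffaLL ⇒ ffaaL   [L → a]
ffaaL ⇒ ffaaaL   [L → a L]
ffaaaL ⇒ ffaaaa   [L → a]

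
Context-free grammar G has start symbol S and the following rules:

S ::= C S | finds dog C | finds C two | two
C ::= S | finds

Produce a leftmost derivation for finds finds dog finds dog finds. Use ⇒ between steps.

S ⇒ C S ⇒ finds S ⇒ finds finds dog C ⇒ finds finds dog S ⇒ finds finds dog finds dog C ⇒ finds finds dog finds dog finds

S ⇒ C S   [S ::= C S]
C S ⇒ finds S   [C ::= finds]
finds S ⇒ finds finds dog C   [S ::= finds dog C]
finds finds dog C ⇒ finds finds dog S   [C ::= S]
finds finds dog S ⇒ finds finds dog finds dog C   [S ::= finds dog C]
finds finds dog finds dog C ⇒ finds finds dog finds dog finds   [C ::= finds]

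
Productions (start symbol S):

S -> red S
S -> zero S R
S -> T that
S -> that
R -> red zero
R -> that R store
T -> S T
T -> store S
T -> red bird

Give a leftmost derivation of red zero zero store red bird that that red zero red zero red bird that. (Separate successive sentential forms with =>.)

S => T that   [S -> T that]
T that => S T that   [T -> S T]
S T that => red S T that   [S -> red S]
red S T that => red zero S R T that   [S -> zero S R]
red zero S R T that => red zero zero S R R T that   [S -> zero S R]
red zero zero S R R T that => red zero zero T that R R T that   [S -> T that]
red zero zero T that R R T that => red zero zero store S that R R T that   [T -> store S]
red zero zero store S that R R T that => red zero zero store T that that R R T that   [S -> T that]
red zero zero store T that that R R T that => red zero zero store red bird that that R R T that   [T -> red bird]
red zero zero store red bird that that R R T that => red zero zero store red bird that that red zero R T that   [R -> red zero]
red zero zero store red bird that that red zero R T that => red zero zero store red bird that that red zero red zero T that   [R -> red zero]
red zero zero store red bird that that red zero red zero T that => red zero zero store red bird that that red zero red zero red bird that   [T -> red bird]

S => T that => S T that => red S T that => red zero S R T that => red zero zero S R R T that => red zero zero T that R R T that => red zero zero store S that R R T that => red zero zero store T that that R R T that => red zero zero store red bird that that R R T that => red zero zero store red bird that that red zero R T that => red zero zero store red bird that that red zero red zero T that => red zero zero store red bird that that red zero red zero red bird that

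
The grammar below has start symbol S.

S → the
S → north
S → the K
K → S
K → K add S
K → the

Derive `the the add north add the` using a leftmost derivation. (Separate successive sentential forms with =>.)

S => the K   [S → the K]
the K => the K add S   [K → K add S]
the K add S => the K add S add S   [K → K add S]
the K add S add S => the the add S add S   [K → the]
the the add S add S => the the add north add S   [S → north]
the the add north add S => the the add north add the   [S → the]

S => the K => the K add S => the K add S add S => the the add S add S => the the add north add S => the the add north add the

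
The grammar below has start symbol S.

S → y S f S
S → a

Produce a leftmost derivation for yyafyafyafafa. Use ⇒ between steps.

S⇒ySfS⇒yySfSfS⇒yyafSfS⇒yyafySfSfS⇒yyafyafSfS⇒yyafyafySfSfS⇒yyafyafyafSfS⇒yyafyafyafafS⇒yyafyafyafafa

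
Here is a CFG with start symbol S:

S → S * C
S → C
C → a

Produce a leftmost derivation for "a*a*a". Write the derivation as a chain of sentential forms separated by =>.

S => S*C => S*C*C => C*C*C => a*C*C => a*a*C => a*a*a

S => S*C   [S → S * C]
S*C => S*C*C   [S → S * C]
S*C*C => C*C*C   [S → C]
C*C*C => a*C*C   [C → a]
a*C*C => a*a*C   [C → a]
a*a*C => a*a*a   [C → a]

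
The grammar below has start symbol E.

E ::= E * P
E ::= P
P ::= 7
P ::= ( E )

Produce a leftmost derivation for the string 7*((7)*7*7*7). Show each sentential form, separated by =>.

E=>E*P=>P*P=>7*P=>7*(E)=>7*(E*P)=>7*(E*P*P)=>7*(E*P*P*P)=>7*(P*P*P*P)=>7*((E)*P*P*P)=>7*((P)*P*P*P)=>7*((7)*P*P*P)=>7*((7)*7*P*P)=>7*((7)*7*7*P)=>7*((7)*7*7*7)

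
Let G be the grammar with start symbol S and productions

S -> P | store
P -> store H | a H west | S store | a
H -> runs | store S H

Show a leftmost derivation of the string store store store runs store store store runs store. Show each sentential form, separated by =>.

S => P => S store => P store => store H store => store store S H store => store store P H store => store store S store H store => store store P store H store => store store store H store H store => store store store runs store H store => store store store runs store store S H store => store store store runs store store store H store => store store store runs store store store runs store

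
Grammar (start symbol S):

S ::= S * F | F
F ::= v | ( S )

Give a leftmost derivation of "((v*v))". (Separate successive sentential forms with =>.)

S => F   [S ::= F]
F => (S)   [F ::= ( S )]
(S) => (F)   [S ::= F]
(F) => ((S))   [F ::= ( S )]
((S)) => ((S*F))   [S ::= S * F]
((S*F)) => ((F*F))   [S ::= F]
((F*F)) => ((v*F))   [F ::= v]
((v*F)) => ((v*v))   [F ::= v]

S => F => (S) => (F) => ((S)) => ((S*F)) => ((F*F)) => ((v*F)) => ((v*v))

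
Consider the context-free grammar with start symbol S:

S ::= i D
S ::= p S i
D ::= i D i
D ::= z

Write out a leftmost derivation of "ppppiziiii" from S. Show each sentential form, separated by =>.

S => pSi => ppSii => pppSiii => ppppSiiii => ppppiDiiii => ppppiziiii

S => pSi   [S ::= p S i]
pSi => ppSii   [S ::= p S i]
ppSii => pppSiii   [S ::= p S i]
pppSiii => ppppSiiii   [S ::= p S i]
ppppSiiii => ppppiDiiii   [S ::= i D]
ppppiDiiii => ppppiziiii   [D ::= z]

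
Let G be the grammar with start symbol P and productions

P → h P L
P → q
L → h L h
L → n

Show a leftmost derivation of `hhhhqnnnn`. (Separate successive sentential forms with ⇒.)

P ⇒ hPL   [P → h P L]
hPL ⇒ hhPLL   [P → h P L]
hhPLL ⇒ hhhPLLL   [P → h P L]
hhhPLLL ⇒ hhhhPLLLL   [P → h P L]
hhhhPLLLL ⇒ hhhhqLLLL   [P → q]
hhhhqLLLL ⇒ hhhhqnLLL   [L → n]
hhhhqnLLL ⇒ hhhhqnnLL   [L → n]
hhhhqnnLL ⇒ hhhhqnnnL   [L → n]
hhhhqnnnL ⇒ hhhhqnnnn   [L → n]

P ⇒ hPL ⇒ hhPLL ⇒ hhhPLLL ⇒ hhhhPLLLL ⇒ hhhhqLLLL ⇒ hhhhqnLLL ⇒ hhhhqnnLL ⇒ hhhhqnnnL ⇒ hhhhqnnnn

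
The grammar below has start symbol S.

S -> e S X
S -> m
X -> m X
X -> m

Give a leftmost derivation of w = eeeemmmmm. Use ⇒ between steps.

S ⇒ eSX ⇒ eeSXX ⇒ eeeSXXX ⇒ eeeeSXXXX ⇒ eeeemXXXX ⇒ eeeemmXXX ⇒ eeeemmmXX ⇒ eeeemmmmX ⇒ eeeemmmmm

S ⇒ eSX   [S -> e S X]
eSX ⇒ eeSXX   [S -> e S X]
eeSXX ⇒ eeeSXXX   [S -> e S X]
eeeSXXX ⇒ eeeeSXXXX   [S -> e S X]
eeeeSXXXX ⇒ eeeemXXXX   [S -> m]
eeeemXXXX ⇒ eeeemmXXX   [X -> m]
eeeemmXXX ⇒ eeeemmmXX   [X -> m]
eeeemmmXX ⇒ eeeemmmmX   [X -> m]
eeeemmmmX ⇒ eeeemmmmm   [X -> m]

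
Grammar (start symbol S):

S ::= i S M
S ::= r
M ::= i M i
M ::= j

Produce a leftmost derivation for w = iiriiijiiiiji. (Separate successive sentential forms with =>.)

S=>iSM=>iiSMM=>iirMM=>iiriMiM=>iiriiMiiM=>iiriiiMiiiM=>iiriiijiiiM=>iiriiijiiiiMi=>iiriiijiiiiji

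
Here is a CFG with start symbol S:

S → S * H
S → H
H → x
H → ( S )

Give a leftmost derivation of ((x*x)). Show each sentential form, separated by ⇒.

S ⇒ H   [S → H]
H ⇒ (S)   [H → ( S )]
(S) ⇒ (H)   [S → H]
(H) ⇒ ((S))   [H → ( S )]
((S)) ⇒ ((S*H))   [S → S * H]
((S*H)) ⇒ ((H*H))   [S → H]
((H*H)) ⇒ ((x*H))   [H → x]
((x*H)) ⇒ ((x*x))   [H → x]

S ⇒ H ⇒ (S) ⇒ (H) ⇒ ((S)) ⇒ ((S*H)) ⇒ ((H*H)) ⇒ ((x*H)) ⇒ ((x*x))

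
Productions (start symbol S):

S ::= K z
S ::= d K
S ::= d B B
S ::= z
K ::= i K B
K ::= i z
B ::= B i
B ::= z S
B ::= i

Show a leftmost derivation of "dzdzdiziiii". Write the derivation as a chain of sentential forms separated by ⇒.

S ⇒ dBB ⇒ dBiB ⇒ dBiiB ⇒ dzSiiB ⇒ dzdBBiiB ⇒ dzdzSBiiB ⇒ dzdzdKBiiB ⇒ dzdzdizBiiB ⇒ dzdzdiziiiB ⇒ dzdzdiziiii

S ⇒ dBB   [S ::= d B B]
dBB ⇒ dBiB   [B ::= B i]
dBiB ⇒ dBiiB   [B ::= B i]
dBiiB ⇒ dzSiiB   [B ::= z S]
dzSiiB ⇒ dzdBBiiB   [S ::= d B B]
dzdBBiiB ⇒ dzdzSBiiB   [B ::= z S]
dzdzSBiiB ⇒ dzdzdKBiiB   [S ::= d K]
dzdzdKBiiB ⇒ dzdzdizBiiB   [K ::= i z]
dzdzdizBiiB ⇒ dzdzdiziiiB   [B ::= i]
dzdzdiziiiB ⇒ dzdzdiziiii   [B ::= i]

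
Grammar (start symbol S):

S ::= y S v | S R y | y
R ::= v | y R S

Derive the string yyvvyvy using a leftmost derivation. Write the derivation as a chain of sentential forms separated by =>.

S => SRy => SRyRy => ySvRyRy => yyvRyRy => yyvvyRy => yyvvyvy

S => SRy   [S ::= S R y]
SRy => SRyRy   [S ::= S R y]
SRyRy => ySvRyRy   [S ::= y S v]
ySvRyRy => yyvRyRy   [S ::= y]
yyvRyRy => yyvvyRy   [R ::= v]
yyvvyRy => yyvvyvy   [R ::= v]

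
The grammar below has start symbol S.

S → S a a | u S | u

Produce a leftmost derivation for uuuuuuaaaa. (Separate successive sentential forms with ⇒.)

S ⇒ uS ⇒ uuS ⇒ uuSaa ⇒ uuSaaaa ⇒ uuuSaaaa ⇒ uuuuSaaaa ⇒ uuuuuSaaaa ⇒ uuuuuuaaaa

S ⇒ uS   [S → u S]
uS ⇒ uuS   [S → u S]
uuS ⇒ uuSaa   [S → S a a]
uuSaa ⇒ uuSaaaa   [S → S a a]
uuSaaaa ⇒ uuuSaaaa   [S → u S]
uuuSaaaa ⇒ uuuuSaaaa   [S → u S]
uuuuSaaaa ⇒ uuuuuSaaaa   [S → u S]
uuuuuSaaaa ⇒ uuuuuuaaaa   [S → u]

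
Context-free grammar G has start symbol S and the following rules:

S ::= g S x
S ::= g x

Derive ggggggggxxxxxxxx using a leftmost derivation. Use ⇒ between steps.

S ⇒ gSx ⇒ ggSxx ⇒ gggSxxx ⇒ ggggSxxxx ⇒ gggggSxxxxx ⇒ ggggggSxxxxxx ⇒ gggggggSxxxxxxx ⇒ ggggggggxxxxxxxx

S ⇒ gSx   [S ::= g S x]
gSx ⇒ ggSxx   [S ::= g S x]
ggSxx ⇒ gggSxxx   [S ::= g S x]
gggSxxx ⇒ ggggSxxxx   [S ::= g S x]
ggggSxxxx ⇒ gggggSxxxxx   [S ::= g S x]
gggggSxxxxx ⇒ ggggggSxxxxxx   [S ::= g S x]
ggggggSxxxxxx ⇒ gggggggSxxxxxxx   [S ::= g S x]
gggggggSxxxxxxx ⇒ ggggggggxxxxxxxx   [S ::= g x]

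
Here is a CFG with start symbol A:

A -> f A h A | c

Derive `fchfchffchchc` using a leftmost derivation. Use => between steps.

A => fAhA   [A -> f A h A]
fAhA => fchA   [A -> c]
fchA => fchfAhA   [A -> f A h A]
fchfAhA => fchfchA   [A -> c]
fchfchA => fchfchfAhA   [A -> f A h A]
fchfchfAhA => fchfchffAhAhA   [A -> f A h A]
fchfchffAhAhA => fchfchffchAhA   [A -> c]
fchfchffchAhA => fchfchffchchA   [A -> c]
fchfchffchchA => fchfchffchchc   [A -> c]

A => fAhA => fchA => fchfAhA => fchfchA => fchfchfAhA => fchfchffAhAhA => fchfchffchAhA => fchfchffchchA => fchfchffchchc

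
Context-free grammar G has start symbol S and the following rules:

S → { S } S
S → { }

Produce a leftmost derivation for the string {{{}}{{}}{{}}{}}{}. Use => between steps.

S=>{S}S=>{{S}S}S=>{{{}}S}S=>{{{}}{S}S}S=>{{{}}{{}}S}S=>{{{}}{{}}{S}S}S=>{{{}}{{}}{{}}S}S=>{{{}}{{}}{{}}{}}S=>{{{}}{{}}{{}}{}}{}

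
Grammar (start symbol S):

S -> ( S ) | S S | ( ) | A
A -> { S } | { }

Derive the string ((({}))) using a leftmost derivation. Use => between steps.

S=>(S)=>((S))=>(((S)))=>(((A)))=>((({})))

S => (S)   [S -> ( S )]
(S) => ((S))   [S -> ( S )]
((S)) => (((S)))   [S -> ( S )]
(((S))) => (((A)))   [S -> A]
(((A))) => ((({})))   [A -> { }]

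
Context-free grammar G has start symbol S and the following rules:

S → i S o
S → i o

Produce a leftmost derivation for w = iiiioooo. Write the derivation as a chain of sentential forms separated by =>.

S => iSo   [S → i S o]
iSo => iiSoo   [S → i S o]
iiSoo => iiiSooo   [S → i S o]
iiiSooo => iiiioooo   [S → i o]

S => iSo => iiSoo => iiiSooo => iiiioooo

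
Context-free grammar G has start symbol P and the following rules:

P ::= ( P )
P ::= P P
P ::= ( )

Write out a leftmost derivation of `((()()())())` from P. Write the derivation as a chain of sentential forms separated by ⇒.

P ⇒ (P) ⇒ (PP) ⇒ ((P)P) ⇒ ((PP)P) ⇒ ((PPP)P) ⇒ ((()PP)P) ⇒ ((()()P)P) ⇒ ((()()())P) ⇒ ((()()())())

P ⇒ (P)   [P ::= ( P )]
(P) ⇒ (PP)   [P ::= P P]
(PP) ⇒ ((P)P)   [P ::= ( P )]
((P)P) ⇒ ((PP)P)   [P ::= P P]
((PP)P) ⇒ ((PPP)P)   [P ::= P P]
((PPP)P) ⇒ ((()PP)P)   [P ::= ( )]
((()PP)P) ⇒ ((()()P)P)   [P ::= ( )]
((()()P)P) ⇒ ((()()())P)   [P ::= ( )]
((()()())P) ⇒ ((()()())())   [P ::= ( )]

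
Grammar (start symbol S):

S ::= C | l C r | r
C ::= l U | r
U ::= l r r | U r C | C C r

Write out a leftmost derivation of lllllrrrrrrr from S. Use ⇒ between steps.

S ⇒ lCr ⇒ llUr ⇒ llCCrr ⇒ lllUCrr ⇒ lllCCrCrr ⇒ llllUCrCrr ⇒ lllllrrCrCrr ⇒ lllllrrrrCrr ⇒ lllllrrrrrrr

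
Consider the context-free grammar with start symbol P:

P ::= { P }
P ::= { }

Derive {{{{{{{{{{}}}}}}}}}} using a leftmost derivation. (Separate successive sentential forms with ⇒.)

P⇒{P}⇒{{P}}⇒{{{P}}}⇒{{{{P}}}}⇒{{{{{P}}}}}⇒{{{{{{P}}}}}}⇒{{{{{{{P}}}}}}}⇒{{{{{{{{P}}}}}}}}⇒{{{{{{{{{P}}}}}}}}}⇒{{{{{{{{{{}}}}}}}}}}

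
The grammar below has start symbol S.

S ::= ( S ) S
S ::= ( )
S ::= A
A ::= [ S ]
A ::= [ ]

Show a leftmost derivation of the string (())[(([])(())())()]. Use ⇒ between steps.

S ⇒ (S)S   [S ::= ( S ) S]
(S)S ⇒ (())S   [S ::= ( )]
(())S ⇒ (())A   [S ::= A]
(())A ⇒ (())[S]   [A ::= [ S ]]
(())[S] ⇒ (())[(S)S]   [S ::= ( S ) S]
(())[(S)S] ⇒ (())[((S)S)S]   [S ::= ( S ) S]
(())[((S)S)S] ⇒ (())[((A)S)S]   [S ::= A]
(())[((A)S)S] ⇒ (())[(([])S)S]   [A ::= [ ]]
(())[(([])S)S] ⇒ (())[(([])(S)S)S]   [S ::= ( S ) S]
(())[(([])(S)S)S] ⇒ (())[(([])(())S)S]   [S ::= ( )]
(())[(([])(())S)S] ⇒ (())[(([])(())())S]   [S ::= ( )]
(())[(([])(())())S] ⇒ (())[(([])(())())()]   [S ::= ( )]

S ⇒ (S)S ⇒ (())S ⇒ (())A ⇒ (())[S] ⇒ (())[(S)S] ⇒ (())[((S)S)S] ⇒ (())[((A)S)S] ⇒ (())[(([])S)S] ⇒ (())[(([])(S)S)S] ⇒ (())[(([])(())S)S] ⇒ (())[(([])(())())S] ⇒ (())[(([])(())())()]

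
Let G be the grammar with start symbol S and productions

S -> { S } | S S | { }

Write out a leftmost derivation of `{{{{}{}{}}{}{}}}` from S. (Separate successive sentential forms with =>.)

S => {S} => {{S}} => {{SS}} => {{SSS}} => {{{S}SS}} => {{{SS}SS}} => {{{SSS}SS}} => {{{{}SS}SS}} => {{{{}{}S}SS}} => {{{{}{}{}}SS}} => {{{{}{}{}}{}S}} => {{{{}{}{}}{}{}}}

S => {S}   [S -> { S }]
{S} => {{S}}   [S -> { S }]
{{S}} => {{SS}}   [S -> S S]
{{SS}} => {{SSS}}   [S -> S S]
{{SSS}} => {{{S}SS}}   [S -> { S }]
{{{S}SS}} => {{{SS}SS}}   [S -> S S]
{{{SS}SS}} => {{{SSS}SS}}   [S -> S S]
{{{SSS}SS}} => {{{{}SS}SS}}   [S -> { }]
{{{{}SS}SS}} => {{{{}{}S}SS}}   [S -> { }]
{{{{}{}S}SS}} => {{{{}{}{}}SS}}   [S -> { }]
{{{{}{}{}}SS}} => {{{{}{}{}}{}S}}   [S -> { }]
{{{{}{}{}}{}S}} => {{{{}{}{}}{}{}}}   [S -> { }]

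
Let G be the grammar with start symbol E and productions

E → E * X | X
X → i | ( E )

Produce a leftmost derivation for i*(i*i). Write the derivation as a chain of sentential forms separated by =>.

E=>E*X=>X*X=>i*X=>i*(E)=>i*(E*X)=>i*(X*X)=>i*(i*X)=>i*(i*i)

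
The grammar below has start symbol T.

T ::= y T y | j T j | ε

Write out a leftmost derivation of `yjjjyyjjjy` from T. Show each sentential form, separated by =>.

T => yTy   [T ::= y T y]
yTy => yjTjy   [T ::= j T j]
yjTjy => yjjTjjy   [T ::= j T j]
yjjTjjy => yjjjTjjjy   [T ::= j T j]
yjjjTjjjy => yjjjyTyjjjy   [T ::= y T y]
yjjjyTyjjjy => yjjjyyjjjy   [T ::= ε]

T => yTy => yjTjy => yjjTjjy => yjjjTjjjy => yjjjyTyjjjy => yjjjyyjjjy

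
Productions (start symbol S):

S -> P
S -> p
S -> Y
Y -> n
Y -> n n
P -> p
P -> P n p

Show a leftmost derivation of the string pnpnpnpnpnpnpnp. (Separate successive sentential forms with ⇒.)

S ⇒ P ⇒ Pnp ⇒ Pnpnp ⇒ Pnpnpnp ⇒ Pnpnpnpnp ⇒ Pnpnpnpnpnp ⇒ Pnpnpnpnpnpnp ⇒ Pnpnpnpnpnpnpnp ⇒ pnpnpnpnpnpnpnp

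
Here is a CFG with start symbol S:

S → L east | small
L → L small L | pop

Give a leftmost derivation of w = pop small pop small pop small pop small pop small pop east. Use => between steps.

S => L east => L small L east => L small L small L east => L small L small L small L east => L small L small L small L small L east => L small L small L small L small L small L east => pop small L small L small L small L small L east => pop small pop small L small L small L small L east => pop small pop small pop small L small L small L east => pop small pop small pop small pop small L small L east => pop small pop small pop small pop small pop small L east => pop small pop small pop small pop small pop small pop east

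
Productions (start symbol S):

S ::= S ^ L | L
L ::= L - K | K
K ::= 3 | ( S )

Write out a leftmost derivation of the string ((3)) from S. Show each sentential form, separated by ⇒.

S ⇒ L ⇒ K ⇒ (S) ⇒ (L) ⇒ (K) ⇒ ((S)) ⇒ ((L)) ⇒ ((K)) ⇒ ((3))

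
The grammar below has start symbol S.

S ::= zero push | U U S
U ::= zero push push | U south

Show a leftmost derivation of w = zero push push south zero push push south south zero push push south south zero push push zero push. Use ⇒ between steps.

S ⇒ U U S   [S ::= U U S]
U U S ⇒ U south U S   [U ::= U south]
U south U S ⇒ zero push push south U S   [U ::= zero push push]
zero push push south U S ⇒ zero push push south U south S   [U ::= U south]
zero push push south U south S ⇒ zero push push south U south south S   [U ::= U south]
zero push push south U south south S ⇒ zero push push south zero push push south south S   [U ::= zero push push]
zero push push south zero push push south south S ⇒ zero push push south zero push push south south U U S   [S ::= U U S]
zero push push south zero push push south south U U S ⇒ zero push push south zero push push south south U south U S   [U ::= U south]
zero push push south zero push push south south U south U S ⇒ zero push push south zero push push south south U south south U S   [U ::= U south]
zero push push south zero push push south south U south south U S ⇒ zero push push south zero push push south south zero push push south south U S   [U ::= zero push push]
zero push push south zero push push south south zero push push south south U S ⇒ zero push push south zero push push south south zero push push south south zero push push S   [U ::= zero push push]
zero push push south zero push push south south zero push push south south zero push push S ⇒ zero push push south zero push push south south zero push push south south zero push push zero push   [S ::= zero push]

S ⇒ U U S ⇒ U south U S ⇒ zero push push south U S ⇒ zero push push south U south S ⇒ zero push push south U south south S ⇒ zero push push south zero push push south south S ⇒ zero push push south zero push push south south U U S ⇒ zero push push south zero push push south south U south U S ⇒ zero push push south zero push push south south U south south U S ⇒ zero push push south zero push push south south zero push push south south U S ⇒ zero push push south zero push push south south zero push push south south zero push push S ⇒ zero push push south zero push push south south zero push push south south zero push push zero push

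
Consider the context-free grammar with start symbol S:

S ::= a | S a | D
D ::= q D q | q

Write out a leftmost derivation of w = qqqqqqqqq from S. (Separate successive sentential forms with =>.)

S => D   [S ::= D]
D => qDq   [D ::= q D q]
qDq => qqDqq   [D ::= q D q]
qqDqq => qqqDqqq   [D ::= q D q]
qqqDqqq => qqqqDqqqq   [D ::= q D q]
qqqqDqqqq => qqqqqqqqq   [D ::= q]

S => D => qDq => qqDqq => qqqDqqq => qqqqDqqqq => qqqqqqqqq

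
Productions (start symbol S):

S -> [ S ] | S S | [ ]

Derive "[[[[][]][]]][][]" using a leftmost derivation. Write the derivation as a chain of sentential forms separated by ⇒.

S ⇒ SS ⇒ SSS ⇒ [S]SS ⇒ [[S]]SS ⇒ [[SS]]SS ⇒ [[[S]S]]SS ⇒ [[[SS]S]]SS ⇒ [[[[]S]S]]SS ⇒ [[[[][]]S]]SS ⇒ [[[[][]][]]]SS ⇒ [[[[][]][]]][]S ⇒ [[[[][]][]]][][]

S ⇒ SS   [S -> S S]
SS ⇒ SSS   [S -> S S]
SSS ⇒ [S]SS   [S -> [ S ]]
[S]SS ⇒ [[S]]SS   [S -> [ S ]]
[[S]]SS ⇒ [[SS]]SS   [S -> S S]
[[SS]]SS ⇒ [[[S]S]]SS   [S -> [ S ]]
[[[S]S]]SS ⇒ [[[SS]S]]SS   [S -> S S]
[[[SS]S]]SS ⇒ [[[[]S]S]]SS   [S -> [ ]]
[[[[]S]S]]SS ⇒ [[[[][]]S]]SS   [S -> [ ]]
[[[[][]]S]]SS ⇒ [[[[][]][]]]SS   [S -> [ ]]
[[[[][]][]]]SS ⇒ [[[[][]][]]][]S   [S -> [ ]]
[[[[][]][]]][]S ⇒ [[[[][]][]]][][]   [S -> [ ]]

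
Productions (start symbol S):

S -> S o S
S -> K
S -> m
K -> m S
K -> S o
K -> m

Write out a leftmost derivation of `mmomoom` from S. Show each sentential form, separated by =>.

S => SoS   [S -> S o S]
SoS => KoS   [S -> K]
KoS => SooS   [K -> S o]
SooS => KooS   [S -> K]
KooS => mSooS   [K -> m S]
mSooS => mSoSooS   [S -> S o S]
mSoSooS => mmoSooS   [S -> m]
mmoSooS => mmomooS   [S -> m]
mmomooS => mmomooK   [S -> K]
mmomooK => mmomoom   [K -> m]

S => SoS => KoS => SooS => KooS => mSooS => mSoSooS => mmoSooS => mmomooS => mmomooK => mmomoom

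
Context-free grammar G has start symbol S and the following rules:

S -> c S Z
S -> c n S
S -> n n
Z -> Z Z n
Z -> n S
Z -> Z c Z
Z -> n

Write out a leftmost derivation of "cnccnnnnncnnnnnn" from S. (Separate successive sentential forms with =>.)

S => cnS => cncSZ => cnccSZZ => cnccnnZZ => cnccnnZZnZ => cnccnnZZnZnZ => cnccnnZcZZnZnZ => cnccnnZZncZZnZnZ => cnccnnnZncZZnZnZ => cnccnnnnncZZnZnZ => cnccnnnnncnZnZnZ => cnccnnnnncnnnZnZ => cnccnnnnncnnnnnZ => cnccnnnnncnnnnnn

S => cnS   [S -> c n S]
cnS => cncSZ   [S -> c S Z]
cncSZ => cnccSZZ   [S -> c S Z]
cnccSZZ => cnccnnZZ   [S -> n n]
cnccnnZZ => cnccnnZZnZ   [Z -> Z Z n]
cnccnnZZnZ => cnccnnZZnZnZ   [Z -> Z Z n]
cnccnnZZnZnZ => cnccnnZcZZnZnZ   [Z -> Z c Z]
cnccnnZcZZnZnZ => cnccnnZZncZZnZnZ   [Z -> Z Z n]
cnccnnZZncZZnZnZ => cnccnnnZncZZnZnZ   [Z -> n]
cnccnnnZncZZnZnZ => cnccnnnnncZZnZnZ   [Z -> n]
cnccnnnnncZZnZnZ => cnccnnnnncnZnZnZ   [Z -> n]
cnccnnnnncnZnZnZ => cnccnnnnncnnnZnZ   [Z -> n]
cnccnnnnncnnnZnZ => cnccnnnnncnnnnnZ   [Z -> n]
cnccnnnnncnnnnnZ => cnccnnnnncnnnnnn   [Z -> n]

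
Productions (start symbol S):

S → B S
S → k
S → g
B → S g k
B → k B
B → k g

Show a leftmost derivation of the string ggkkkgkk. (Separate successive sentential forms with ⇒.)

S⇒BS⇒SgkS⇒ggkS⇒ggkBS⇒ggkkBS⇒ggkkSgkS⇒ggkkkgkS⇒ggkkkgkk

S ⇒ BS   [S → B S]
BS ⇒ SgkS   [B → S g k]
SgkS ⇒ ggkS   [S → g]
ggkS ⇒ ggkBS   [S → B S]
ggkBS ⇒ ggkkBS   [B → k B]
ggkkBS ⇒ ggkkSgkS   [B → S g k]
ggkkSgkS ⇒ ggkkkgkS   [S → k]
ggkkkgkS ⇒ ggkkkgkk   [S → k]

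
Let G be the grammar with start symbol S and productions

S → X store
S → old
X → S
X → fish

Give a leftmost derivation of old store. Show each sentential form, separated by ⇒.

S ⇒ X store ⇒ S store ⇒ old store

S ⇒ X store   [S → X store]
X store ⇒ S store   [X → S]
S store ⇒ old store   [S → old]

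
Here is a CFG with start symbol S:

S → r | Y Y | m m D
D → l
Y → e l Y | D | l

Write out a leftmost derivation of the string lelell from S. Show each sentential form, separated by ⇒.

S ⇒ YY ⇒ DY ⇒ lY ⇒ lelY ⇒ lelelY ⇒ lelell

S ⇒ YY   [S → Y Y]
YY ⇒ DY   [Y → D]
DY ⇒ lY   [D → l]
lY ⇒ lelY   [Y → e l Y]
lelY ⇒ lelelY   [Y → e l Y]
lelelY ⇒ lelell   [Y → l]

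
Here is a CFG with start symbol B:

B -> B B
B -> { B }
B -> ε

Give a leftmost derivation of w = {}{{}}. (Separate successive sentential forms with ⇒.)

B ⇒ BB   [B -> B B]
BB ⇒ {B}B   [B -> { B }]
{B}B ⇒ {}B   [B -> ε]
{}B ⇒ {}BB   [B -> B B]
{}BB ⇒ {}BBB   [B -> B B]
{}BBB ⇒ {}{B}BB   [B -> { B }]
{}{B}BB ⇒ {}{{B}}BB   [B -> { B }]
{}{{B}}BB ⇒ {}{{}}BB   [B -> ε]
{}{{}}BB ⇒ {}{{}}B   [B -> ε]
{}{{}}B ⇒ {}{{}}   [B -> ε]

B⇒BB⇒{B}B⇒{}B⇒{}BB⇒{}BBB⇒{}{B}BB⇒{}{{B}}BB⇒{}{{}}BB⇒{}{{}}B⇒{}{{}}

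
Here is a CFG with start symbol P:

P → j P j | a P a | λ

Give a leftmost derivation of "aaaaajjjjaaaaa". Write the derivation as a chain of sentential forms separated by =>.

P => aPa => aaPaa => aaaPaaa => aaaaPaaaa => aaaaaPaaaaa => aaaaajPjaaaaa => aaaaajjPjjaaaaa => aaaaajjjjaaaaa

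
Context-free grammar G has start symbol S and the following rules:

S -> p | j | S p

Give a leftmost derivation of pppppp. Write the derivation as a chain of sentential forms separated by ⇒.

S⇒Sp⇒Spp⇒Sppp⇒Spppp⇒Sppppp⇒pppppp

S ⇒ Sp   [S -> S p]
Sp ⇒ Spp   [S -> S p]
Spp ⇒ Sppp   [S -> S p]
Sppp ⇒ Spppp   [S -> S p]
Spppp ⇒ Sppppp   [S -> S p]
Sppppp ⇒ pppppp   [S -> p]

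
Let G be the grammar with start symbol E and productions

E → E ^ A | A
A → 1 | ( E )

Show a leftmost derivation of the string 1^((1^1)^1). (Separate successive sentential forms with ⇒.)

E⇒E^A⇒A^A⇒1^A⇒1^(E)⇒1^(E^A)⇒1^(A^A)⇒1^((E)^A)⇒1^((E^A)^A)⇒1^((A^A)^A)⇒1^((1^A)^A)⇒1^((1^1)^A)⇒1^((1^1)^1)

E ⇒ E^A   [E → E ^ A]
E^A ⇒ A^A   [E → A]
A^A ⇒ 1^A   [A → 1]
1^A ⇒ 1^(E)   [A → ( E )]
1^(E) ⇒ 1^(E^A)   [E → E ^ A]
1^(E^A) ⇒ 1^(A^A)   [E → A]
1^(A^A) ⇒ 1^((E)^A)   [A → ( E )]
1^((E)^A) ⇒ 1^((E^A)^A)   [E → E ^ A]
1^((E^A)^A) ⇒ 1^((A^A)^A)   [E → A]
1^((A^A)^A) ⇒ 1^((1^A)^A)   [A → 1]
1^((1^A)^A) ⇒ 1^((1^1)^A)   [A → 1]
1^((1^1)^A) ⇒ 1^((1^1)^1)   [A → 1]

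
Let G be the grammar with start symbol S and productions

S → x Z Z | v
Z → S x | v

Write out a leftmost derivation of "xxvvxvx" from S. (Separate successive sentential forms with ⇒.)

S ⇒ xZZ ⇒ xSxZ ⇒ xxZZxZ ⇒ xxvZxZ ⇒ xxvvxZ ⇒ xxvvxSx ⇒ xxvvxvx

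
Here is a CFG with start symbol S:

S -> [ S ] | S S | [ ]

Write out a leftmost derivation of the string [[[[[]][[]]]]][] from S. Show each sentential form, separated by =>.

S => SS => [S]S => [[S]]S => [[[S]]]S => [[[SS]]]S => [[[[S]S]]]S => [[[[[]]S]]]S => [[[[[]][S]]]]S => [[[[[]][[]]]]]S => [[[[[]][[]]]]][]

S => SS   [S -> S S]
SS => [S]S   [S -> [ S ]]
[S]S => [[S]]S   [S -> [ S ]]
[[S]]S => [[[S]]]S   [S -> [ S ]]
[[[S]]]S => [[[SS]]]S   [S -> S S]
[[[SS]]]S => [[[[S]S]]]S   [S -> [ S ]]
[[[[S]S]]]S => [[[[[]]S]]]S   [S -> [ ]]
[[[[[]]S]]]S => [[[[[]][S]]]]S   [S -> [ S ]]
[[[[[]][S]]]]S => [[[[[]][[]]]]]S   [S -> [ ]]
[[[[[]][[]]]]]S => [[[[[]][[]]]]][]   [S -> [ ]]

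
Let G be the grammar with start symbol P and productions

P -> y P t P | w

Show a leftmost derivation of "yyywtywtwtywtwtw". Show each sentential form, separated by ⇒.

P⇒yPtP⇒yyPtPtP⇒yyyPtPtPtP⇒yyywtPtPtP⇒yyywtyPtPtPtP⇒yyywtywtPtPtP⇒yyywtywtwtPtP⇒yyywtywtwtyPtPtP⇒yyywtywtwtywtPtP⇒yyywtywtwtywtwtP⇒yyywtywtwtywtwtw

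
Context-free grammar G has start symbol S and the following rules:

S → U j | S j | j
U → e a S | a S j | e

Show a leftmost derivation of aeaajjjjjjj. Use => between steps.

S=>Uj=>aSjj=>aSjjj=>aUjjjj=>aeaSjjjj=>aeaUjjjjj=>aeaaSjjjjjj=>aeaajjjjjjj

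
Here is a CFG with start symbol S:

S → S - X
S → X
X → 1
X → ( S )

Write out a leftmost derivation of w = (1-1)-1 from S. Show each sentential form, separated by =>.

S => S-X   [S → S - X]
S-X => X-X   [S → X]
X-X => (S)-X   [X → ( S )]
(S)-X => (S-X)-X   [S → S - X]
(S-X)-X => (X-X)-X   [S → X]
(X-X)-X => (1-X)-X   [X → 1]
(1-X)-X => (1-1)-X   [X → 1]
(1-1)-X => (1-1)-1   [X → 1]

S => S-X => X-X => (S)-X => (S-X)-X => (X-X)-X => (1-X)-X => (1-1)-X => (1-1)-1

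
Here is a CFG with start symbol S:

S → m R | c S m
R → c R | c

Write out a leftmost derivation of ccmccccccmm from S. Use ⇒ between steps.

S⇒cSm⇒ccSmm⇒ccmRmm⇒ccmcRmm⇒ccmccRmm⇒ccmcccRmm⇒ccmccccRmm⇒ccmcccccRmm⇒ccmccccccmm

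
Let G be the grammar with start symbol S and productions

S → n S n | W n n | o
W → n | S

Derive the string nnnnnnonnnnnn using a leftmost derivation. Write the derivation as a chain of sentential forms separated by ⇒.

S ⇒ nSn ⇒ nnSnn ⇒ nnnSnnn ⇒ nnnnSnnnn ⇒ nnnnnSnnnnn ⇒ nnnnnnSnnnnnn ⇒ nnnnnnonnnnnn

S ⇒ nSn   [S → n S n]
nSn ⇒ nnSnn   [S → n S n]
nnSnn ⇒ nnnSnnn   [S → n S n]
nnnSnnn ⇒ nnnnSnnnn   [S → n S n]
nnnnSnnnn ⇒ nnnnnSnnnnn   [S → n S n]
nnnnnSnnnnn ⇒ nnnnnnSnnnnnn   [S → n S n]
nnnnnnSnnnnnn ⇒ nnnnnnonnnnnn   [S → o]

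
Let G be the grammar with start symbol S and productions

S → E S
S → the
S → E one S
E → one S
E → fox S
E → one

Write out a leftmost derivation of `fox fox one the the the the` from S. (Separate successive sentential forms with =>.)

S => E S => fox S S => fox E S S => fox fox S S S => fox fox E S S S => fox fox one S S S S => fox fox one the S S S => fox fox one the the S S => fox fox one the the the S => fox fox one the the the the

S => E S   [S → E S]
E S => fox S S   [E → fox S]
fox S S => fox E S S   [S → E S]
fox E S S => fox fox S S S   [E → fox S]
fox fox S S S => fox fox E S S S   [S → E S]
fox fox E S S S => fox fox one S S S S   [E → one S]
fox fox one S S S S => fox fox one the S S S   [S → the]
fox fox one the S S S => fox fox one the the S S   [S → the]
fox fox one the the S S => fox fox one the the the S   [S → the]
fox fox one the the the S => fox fox one the the the the   [S → the]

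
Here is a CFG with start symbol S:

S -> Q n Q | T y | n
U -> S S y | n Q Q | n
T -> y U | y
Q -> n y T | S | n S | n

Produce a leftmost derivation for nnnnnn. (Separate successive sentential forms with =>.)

S => QnQ => nSnQ => nnnQ => nnnS => nnnQnQ => nnnnnQ => nnnnnn

S => QnQ   [S -> Q n Q]
QnQ => nSnQ   [Q -> n S]
nSnQ => nnnQ   [S -> n]
nnnQ => nnnS   [Q -> S]
nnnS => nnnQnQ   [S -> Q n Q]
nnnQnQ => nnnnnQ   [Q -> n]
nnnnnQ => nnnnnn   [Q -> n]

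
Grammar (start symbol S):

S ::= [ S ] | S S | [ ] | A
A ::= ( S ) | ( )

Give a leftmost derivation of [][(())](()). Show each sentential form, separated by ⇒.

S⇒SS⇒SSS⇒[]SS⇒[][S]S⇒[][A]S⇒[][(S)]S⇒[][(A)]S⇒[][(())]S⇒[][(())]A⇒[][(())](S)⇒[][(())](A)⇒[][(())](())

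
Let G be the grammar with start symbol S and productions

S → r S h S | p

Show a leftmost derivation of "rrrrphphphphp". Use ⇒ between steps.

S ⇒ rShS ⇒ rrShShS ⇒ rrrShShShS ⇒ rrrrShShShShS ⇒ rrrrphShShShS ⇒ rrrrphphShShS ⇒ rrrrphphphShS ⇒ rrrrphphphphS ⇒ rrrrphphphphp

S ⇒ rShS   [S → r S h S]
rShS ⇒ rrShShS   [S → r S h S]
rrShShS ⇒ rrrShShShS   [S → r S h S]
rrrShShShS ⇒ rrrrShShShShS   [S → r S h S]
rrrrShShShShS ⇒ rrrrphShShShS   [S → p]
rrrrphShShShS ⇒ rrrrphphShShS   [S → p]
rrrrphphShShS ⇒ rrrrphphphShS   [S → p]
rrrrphphphShS ⇒ rrrrphphphphS   [S → p]
rrrrphphphphS ⇒ rrrrphphphphp   [S → p]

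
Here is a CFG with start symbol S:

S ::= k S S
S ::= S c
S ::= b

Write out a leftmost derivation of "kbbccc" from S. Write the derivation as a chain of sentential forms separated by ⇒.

S ⇒ Sc ⇒ Scc ⇒ Sccc ⇒ kSSccc ⇒ kbSccc ⇒ kbbccc

S ⇒ Sc   [S ::= S c]
Sc ⇒ Scc   [S ::= S c]
Scc ⇒ Sccc   [S ::= S c]
Sccc ⇒ kSSccc   [S ::= k S S]
kSSccc ⇒ kbSccc   [S ::= b]
kbSccc ⇒ kbbccc   [S ::= b]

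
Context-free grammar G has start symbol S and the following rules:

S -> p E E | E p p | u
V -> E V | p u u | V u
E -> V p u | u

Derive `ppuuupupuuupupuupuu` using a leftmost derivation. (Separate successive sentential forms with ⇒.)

S⇒pEE⇒pVpuE⇒pEVpuE⇒pVpuVpuE⇒pVupuVpuE⇒pEVupuVpuE⇒pVpuVupuVpuE⇒pVupuVupuVpuE⇒ppuuupuVupuVpuE⇒ppuuupupuuupuVpuE⇒ppuuupupuuupupuupuE⇒ppuuupupuuupupuupuu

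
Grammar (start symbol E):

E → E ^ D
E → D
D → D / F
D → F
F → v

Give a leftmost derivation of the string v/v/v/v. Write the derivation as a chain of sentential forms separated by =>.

E => D => D/F => D/F/F => D/F/F/F => F/F/F/F => v/F/F/F => v/v/F/F => v/v/v/F => v/v/v/v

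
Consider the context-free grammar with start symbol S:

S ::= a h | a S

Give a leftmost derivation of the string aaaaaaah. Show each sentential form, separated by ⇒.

S ⇒ aS   [S ::= a S]
aS ⇒ aaS   [S ::= a S]
aaS ⇒ aaaS   [S ::= a S]
aaaS ⇒ aaaaS   [S ::= a S]
aaaaS ⇒ aaaaaS   [S ::= a S]
aaaaaS ⇒ aaaaaaS   [S ::= a S]
aaaaaaS ⇒ aaaaaaah   [S ::= a h]

S⇒aS⇒aaS⇒aaaS⇒aaaaS⇒aaaaaS⇒aaaaaaS⇒aaaaaaah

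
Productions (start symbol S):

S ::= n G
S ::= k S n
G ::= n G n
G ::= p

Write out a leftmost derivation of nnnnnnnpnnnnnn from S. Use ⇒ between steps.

S ⇒ nG ⇒ nnGn ⇒ nnnGnn ⇒ nnnnGnnn ⇒ nnnnnGnnnn ⇒ nnnnnnGnnnnn ⇒ nnnnnnnGnnnnnn ⇒ nnnnnnnpnnnnnn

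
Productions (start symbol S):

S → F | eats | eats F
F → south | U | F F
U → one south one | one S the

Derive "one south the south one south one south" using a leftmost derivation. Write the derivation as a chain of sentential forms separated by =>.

S => F   [S → F]
F => F F   [F → F F]
F F => U F   [F → U]
U F => one S the F   [U → one S the]
one S the F => one F the F   [S → F]
one F the F => one south the F   [F → south]
one south the F => one south the F F   [F → F F]
one south the F F => one south the F F F   [F → F F]
one south the F F F => one south the south F F   [F → south]
one south the south F F => one south the south U F   [F → U]
one south the south U F => one south the south one south one F   [U → one south one]
one south the south one south one F => one south the south one south one south   [F → south]

S => F => F F => U F => one S the F => one F the F => one south the F => one south the F F => one south the F F F => one south the south F F => one south the south U F => one south the south one south one F => one south the south one south one south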